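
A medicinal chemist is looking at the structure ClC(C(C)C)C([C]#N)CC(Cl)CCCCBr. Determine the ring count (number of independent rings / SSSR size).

0

In SMILES, each pair of matching ring-closure digits denotes one ring-closing bond; the number of such bonds equals the number of independent rings.
Ring-closure bonds here: 0.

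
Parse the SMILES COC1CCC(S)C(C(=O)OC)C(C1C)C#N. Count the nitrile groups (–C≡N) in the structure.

The nitrile motif appears at heavy-atom position 16 in the SMILES.
Other groups present: 1 ester, 1 ether, 1 thiol.
Nitrile count: 1.

1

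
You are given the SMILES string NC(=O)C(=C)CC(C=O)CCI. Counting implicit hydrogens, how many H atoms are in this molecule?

12

Walk through each heavy atom and fill implicit hydrogens from standard valence (C 4, N 3, O 2, S 2, halogen 1):
  atom 1: N, bond orders sum to 1 (valence 3) → 2 H
  atom 2: C, bond orders sum to 4 (valence 4) → 0 H
  atom 3: O, bond orders sum to 2 (valence 2) → 0 H
  atom 4: C, bond orders sum to 4 (valence 4) → 0 H
  atom 5: C, bond orders sum to 2 (valence 4) → 2 H
  atom 6: C, bond orders sum to 2 (valence 4) → 2 H
  atom 7: C, bond orders sum to 3 (valence 4) → 1 H
  atom 8: C, bond orders sum to 3 (valence 4) → 1 H
  atom 9: O, bond orders sum to 2 (valence 2) → 0 H
  atom 10: C, bond orders sum to 2 (valence 4) → 2 H
  atom 11: C, bond orders sum to 2 (valence 4) → 2 H
  atom 12: I (halogen, monovalent) → 0 H
Total hydrogens: 12.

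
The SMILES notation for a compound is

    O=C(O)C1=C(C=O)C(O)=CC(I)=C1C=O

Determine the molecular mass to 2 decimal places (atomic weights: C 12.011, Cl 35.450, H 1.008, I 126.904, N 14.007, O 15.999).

320.04 g/mol

First, the molecular formula is C9H5IO5 (counting implicit H from valence).
  C: 9 × 12.011 = 108.099
  H: 5 × 1.008 = 5.040
  I: 1 × 126.904 = 126.904
  O: 5 × 15.999 = 79.995
Sum: 9×12.011 + 5×1.008 + 1×126.904 + 5×15.999 = 320.038 → 320.04 g/mol.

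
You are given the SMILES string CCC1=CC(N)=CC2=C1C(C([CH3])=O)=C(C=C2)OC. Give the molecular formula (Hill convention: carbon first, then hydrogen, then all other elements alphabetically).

C15H17NO2

Walk through each heavy atom and fill implicit hydrogens from standard valence (C 4, N 3, O 2, S 2, halogen 1):
  atom 1: C, bond orders sum to 1 (valence 4) → 3 H
  atom 2: C, bond orders sum to 2 (valence 4) → 2 H
  atom 3: C, bond orders sum to 4 (valence 4) → 0 H
  atom 4: C, bond orders sum to 3 (valence 4) → 1 H
  atom 5: C, bond orders sum to 4 (valence 4) → 0 H
  atom 6: N, bond orders sum to 1 (valence 3) → 2 H
  atom 7: C, bond orders sum to 3 (valence 4) → 1 H
  atom 8: C, bond orders sum to 4 (valence 4) → 0 H
  atom 9: C, bond orders sum to 4 (valence 4) → 0 H
  atom 10: C, bond orders sum to 4 (valence 4) → 0 H
  atom 11: C, bond orders sum to 4 (valence 4) → 0 H
  atom 12: C with explicit H count 3
  atom 13: O, bond orders sum to 2 (valence 2) → 0 H
  atom 14: C, bond orders sum to 4 (valence 4) → 0 H
  atom 15: C, bond orders sum to 3 (valence 4) → 1 H
  atom 16: C, bond orders sum to 3 (valence 4) → 1 H
  atom 17: O, bond orders sum to 2 (valence 2) → 0 H
  atom 18: C, bond orders sum to 1 (valence 4) → 3 H
Totals → C:15, H:17, N:1, O:2.
In Hill order: C15H17NO2.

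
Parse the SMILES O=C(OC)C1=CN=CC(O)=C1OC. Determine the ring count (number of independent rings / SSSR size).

In SMILES, each pair of matching ring-closure digits denotes one ring-closing bond; the number of such bonds equals the number of independent rings.
Ring-closure bonds here: 1.

1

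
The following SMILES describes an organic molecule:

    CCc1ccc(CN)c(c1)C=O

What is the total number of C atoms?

10

Count every carbon token in the SMILES (each C, including those in ring-closure positions and inside branches).
Carbon count: 10.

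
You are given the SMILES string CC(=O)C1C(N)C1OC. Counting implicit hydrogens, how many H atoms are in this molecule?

11

Walk through each heavy atom and fill implicit hydrogens from standard valence (C 4, N 3, O 2, S 2, halogen 1):
  atom 1: C, bond orders sum to 1 (valence 4) → 3 H
  atom 2: C, bond orders sum to 4 (valence 4) → 0 H
  atom 3: O, bond orders sum to 2 (valence 2) → 0 H
  atom 4: C, bond orders sum to 3 (valence 4) → 1 H
  atom 5: C, bond orders sum to 3 (valence 4) → 1 H
  atom 6: N, bond orders sum to 1 (valence 3) → 2 H
  atom 7: C, bond orders sum to 3 (valence 4) → 1 H
  atom 8: O, bond orders sum to 2 (valence 2) → 0 H
  atom 9: C, bond orders sum to 1 (valence 4) → 3 H
Total hydrogens: 11.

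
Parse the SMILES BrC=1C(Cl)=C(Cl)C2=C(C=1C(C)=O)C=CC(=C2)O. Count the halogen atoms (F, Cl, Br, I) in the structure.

3

Halogen atoms appear at heavy-atom positions 1, 4, 6 (1×Br, 2×Cl).
Other groups present: 1 hydroxyl, 1 ketone.
Halogen count: 3.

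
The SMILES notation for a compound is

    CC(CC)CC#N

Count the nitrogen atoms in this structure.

1

Scan the SMILES for N atoms (remember two-letter symbols like Cl and Br are single atoms).
Nitrogen count: 1.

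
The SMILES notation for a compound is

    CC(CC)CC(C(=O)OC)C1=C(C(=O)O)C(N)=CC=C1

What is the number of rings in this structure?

In SMILES, each pair of matching ring-closure digits denotes one ring-closing bond; the number of such bonds equals the number of independent rings.
Ring-closure bonds here: 1.

1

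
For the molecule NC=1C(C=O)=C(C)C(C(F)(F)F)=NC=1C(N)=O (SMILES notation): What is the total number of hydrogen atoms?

8

Walk through each heavy atom and fill implicit hydrogens from standard valence (C 4, N 3, O 2, S 2, halogen 1):
  atom 1: N, bond orders sum to 1 (valence 3) → 2 H
  atom 2: C, bond orders sum to 4 (valence 4) → 0 H
  atom 3: C, bond orders sum to 4 (valence 4) → 0 H
  atom 4: C, bond orders sum to 3 (valence 4) → 1 H
  atom 5: O, bond orders sum to 2 (valence 2) → 0 H
  atom 6: C, bond orders sum to 4 (valence 4) → 0 H
  atom 7: C, bond orders sum to 1 (valence 4) → 3 H
  atom 8: C, bond orders sum to 4 (valence 4) → 0 H
  atom 9: C, bond orders sum to 4 (valence 4) → 0 H
  atom 10: F (halogen, monovalent) → 0 H
  atom 11: F (halogen, monovalent) → 0 H
  atom 12: F (halogen, monovalent) → 0 H
  atom 13: N, bond orders sum to 3 (valence 3) → 0 H
  atom 14: C, bond orders sum to 4 (valence 4) → 0 H
  atom 15: C, bond orders sum to 4 (valence 4) → 0 H
  atom 16: N, bond orders sum to 1 (valence 3) → 2 H
  atom 17: O, bond orders sum to 2 (valence 2) → 0 H
Total hydrogens: 8.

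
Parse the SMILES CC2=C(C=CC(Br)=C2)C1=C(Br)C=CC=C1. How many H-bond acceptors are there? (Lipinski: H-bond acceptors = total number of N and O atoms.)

0

N atoms: 0; O atoms: 0.
Lipinski HBA = 0 + 0 = 0.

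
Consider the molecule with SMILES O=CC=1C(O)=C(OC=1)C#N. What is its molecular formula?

Walk through each heavy atom and fill implicit hydrogens from standard valence (C 4, N 3, O 2, S 2, halogen 1):
  atom 1: O, bond orders sum to 2 (valence 2) → 0 H
  atom 2: C, bond orders sum to 3 (valence 4) → 1 H
  atom 3: C, bond orders sum to 4 (valence 4) → 0 H
  atom 4: C, bond orders sum to 4 (valence 4) → 0 H
  atom 5: O, bond orders sum to 1 (valence 2) → 1 H
  atom 6: C, bond orders sum to 4 (valence 4) → 0 H
  atom 7: O, bond orders sum to 2 (valence 2) → 0 H
  atom 8: C, bond orders sum to 3 (valence 4) → 1 H
  atom 9: C, bond orders sum to 4 (valence 4) → 0 H
  atom 10: N, bond orders sum to 3 (valence 3) → 0 H
Totals → C:6, H:3, N:1, O:3.

C6H3NO3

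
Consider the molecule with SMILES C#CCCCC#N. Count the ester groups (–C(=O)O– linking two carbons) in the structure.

Scan the SMILES for the ester motif — none present.
Groups that are present: 1 alkyne, 1 nitrile.

0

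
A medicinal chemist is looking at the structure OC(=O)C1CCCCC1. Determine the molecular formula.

C7H12O2

Walk through each heavy atom and fill implicit hydrogens from standard valence (C 4, N 3, O 2, S 2, halogen 1):
  atom 1: O, bond orders sum to 1 (valence 2) → 1 H
  atom 2: C, bond orders sum to 4 (valence 4) → 0 H
  atom 3: O, bond orders sum to 2 (valence 2) → 0 H
  atom 4: C, bond orders sum to 3 (valence 4) → 1 H
  atom 5: C, bond orders sum to 2 (valence 4) → 2 H
  atom 6: C, bond orders sum to 2 (valence 4) → 2 H
  atom 7: C, bond orders sum to 2 (valence 4) → 2 H
  atom 8: C, bond orders sum to 2 (valence 4) → 2 H
  atom 9: C, bond orders sum to 2 (valence 4) → 2 H
Totals → C:7, H:12, O:2.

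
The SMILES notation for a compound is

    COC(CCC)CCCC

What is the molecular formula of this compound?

C9H20O

Walk through each heavy atom and fill implicit hydrogens from standard valence (C 4, N 3, O 2, S 2, halogen 1):
  atom 1: C, bond orders sum to 1 (valence 4) → 3 H
  atom 2: O, bond orders sum to 2 (valence 2) → 0 H
  atom 3: C, bond orders sum to 3 (valence 4) → 1 H
  atom 4: C, bond orders sum to 2 (valence 4) → 2 H
  atom 5: C, bond orders sum to 2 (valence 4) → 2 H
  atom 6: C, bond orders sum to 1 (valence 4) → 3 H
  atom 7: C, bond orders sum to 2 (valence 4) → 2 H
  atom 8: C, bond orders sum to 2 (valence 4) → 2 H
  atom 9: C, bond orders sum to 2 (valence 4) → 2 H
  atom 10: C, bond orders sum to 1 (valence 4) → 3 H
Totals → C:9, H:20, O:1.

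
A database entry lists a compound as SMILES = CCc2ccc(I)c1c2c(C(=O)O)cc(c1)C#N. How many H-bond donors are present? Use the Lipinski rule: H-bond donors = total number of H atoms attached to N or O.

1

Donors: find every N or O and count the H atoms it carries.
  atom 12 (O): bond orders sum to 2 → 0 H
  atom 13 (O): bond orders sum to 1 → 1 H
  atom 18 (N): bond orders sum to 3 → 0 H
Lipinski HBD = 1.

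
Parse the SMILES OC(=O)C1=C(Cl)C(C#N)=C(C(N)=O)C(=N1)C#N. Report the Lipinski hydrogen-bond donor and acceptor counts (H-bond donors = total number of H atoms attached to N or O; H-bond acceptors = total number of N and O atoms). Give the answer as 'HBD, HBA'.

Donors: find every N or O and count the H atoms it carries.
  atom 1 (O): bond orders sum to 1 → 1 H
  atom 3 (O): bond orders sum to 2 → 0 H
  atom 9 (N): bond orders sum to 3 → 0 H
  atom 12 (N): bond orders sum to 1 → 2 H
  atom 13 (O): bond orders sum to 2 → 0 H
  atom 15 (N): bond orders sum to 3 → 0 H
  atom 17 (N): bond orders sum to 3 → 0 H
Lipinski HBD = 3.
Acceptors: N atoms = 4, O atoms = 3 → HBA = 7.

3, 7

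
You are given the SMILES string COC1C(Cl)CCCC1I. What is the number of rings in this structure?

In SMILES, each pair of matching ring-closure digits denotes one ring-closing bond; the number of such bonds equals the number of independent rings.
Ring-closure bonds here: 1.

1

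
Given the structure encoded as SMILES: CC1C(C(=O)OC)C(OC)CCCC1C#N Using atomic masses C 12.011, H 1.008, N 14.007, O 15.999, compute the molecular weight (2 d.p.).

225.29 g/mol

First, the molecular formula is C12H19NO3 (counting implicit H from valence).
  C: 12 × 12.011 = 144.132
  H: 19 × 1.008 = 19.152
  N: 1 × 14.007 = 14.007
  O: 3 × 15.999 = 47.997
Sum: 12×12.011 + 19×1.008 + 1×14.007 + 3×15.999 = 225.288 → 225.29 g/mol.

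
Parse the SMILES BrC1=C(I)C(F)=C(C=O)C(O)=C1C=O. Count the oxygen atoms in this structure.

Scan the SMILES for O atoms (remember two-letter symbols like Cl and Br are single atoms).
Oxygen count: 3.

3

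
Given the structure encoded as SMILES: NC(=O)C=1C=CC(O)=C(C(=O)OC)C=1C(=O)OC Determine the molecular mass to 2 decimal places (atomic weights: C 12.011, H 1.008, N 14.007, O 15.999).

253.21 g/mol

First, the molecular formula is C11H11NO6 (counting implicit H from valence).
  C: 11 × 12.011 = 132.121
  H: 11 × 1.008 = 11.088
  N: 1 × 14.007 = 14.007
  O: 6 × 15.999 = 95.994
Sum: 11×12.011 + 11×1.008 + 1×14.007 + 6×15.999 = 253.210 → 253.21 g/mol.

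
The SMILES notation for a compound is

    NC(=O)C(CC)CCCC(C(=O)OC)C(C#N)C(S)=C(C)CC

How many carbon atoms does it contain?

17

Count every carbon token in the SMILES (each C, including those in ring-closure positions and inside branches).
Carbon count: 17.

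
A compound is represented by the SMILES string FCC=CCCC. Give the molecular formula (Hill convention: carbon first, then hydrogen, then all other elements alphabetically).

Walk through each heavy atom and fill implicit hydrogens from standard valence (C 4, N 3, O 2, S 2, halogen 1):
  atom 1: F (halogen, monovalent) → 0 H
  atom 2: C, bond orders sum to 2 (valence 4) → 2 H
  atom 3: C, bond orders sum to 3 (valence 4) → 1 H
  atom 4: C, bond orders sum to 3 (valence 4) → 1 H
  atom 5: C, bond orders sum to 2 (valence 4) → 2 H
  atom 6: C, bond orders sum to 2 (valence 4) → 2 H
  atom 7: C, bond orders sum to 1 (valence 4) → 3 H
Totals → C:6, H:11, F:1.
In Hill order: C6H11F.

C6H11F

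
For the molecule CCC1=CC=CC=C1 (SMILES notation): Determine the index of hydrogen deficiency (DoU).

4

Molecular formula: C8H10.
DoU = (2C + 2 + N − H − X) / 2, where X is the halogen count and O/S are ignored.
    = (2·8 + 2 + 0 − 10 − 0) / 2 = 8 / 2 = 4.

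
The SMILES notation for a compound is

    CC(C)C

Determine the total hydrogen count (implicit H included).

Walk through each heavy atom and fill implicit hydrogens from standard valence (C 4, N 3, O 2, S 2, halogen 1):
  atom 1: C, bond orders sum to 1 (valence 4) → 3 H
  atom 2: C, bond orders sum to 3 (valence 4) → 1 H
  atom 3: C, bond orders sum to 1 (valence 4) → 3 H
  atom 4: C, bond orders sum to 1 (valence 4) → 3 H
Total hydrogens: 10.

10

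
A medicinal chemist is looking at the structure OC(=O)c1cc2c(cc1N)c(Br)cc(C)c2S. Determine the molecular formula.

C12H10BrNO2S

Walk through each heavy atom and fill implicit hydrogens from standard valence (C 4, N 3, O 2, S 2, halogen 1); for lowercase aromatic atoms, an aromatic c carries 1 H when it has two neighbours and 0 H with three, and aromatic n carries 0 H:
  atom 1: O, bond orders sum to 1 (valence 2) → 1 H
  atom 2: C, bond orders sum to 4 (valence 4) → 0 H
  atom 3: O, bond orders sum to 2 (valence 2) → 0 H
  atom 4: aromatic c, 3 neighbours → 0 H
  atom 5: aromatic c, 2 neighbours → 1 H
  atom 6: aromatic c, 3 neighbours → 0 H
  atom 7: aromatic c, 3 neighbours → 0 H
  atom 8: aromatic c, 2 neighbours → 1 H
  atom 9: aromatic c, 3 neighbours → 0 H
  atom 10: N, bond orders sum to 1 (valence 3) → 2 H
  atom 11: aromatic c, 3 neighbours → 0 H
  atom 12: Br (halogen, monovalent) → 0 H
  atom 13: aromatic c, 2 neighbours → 1 H
  atom 14: aromatic c, 3 neighbours → 0 H
  atom 15: C, bond orders sum to 1 (valence 4) → 3 H
  atom 16: aromatic c, 3 neighbours → 0 H
  atom 17: S, bond orders sum to 1 (valence 2) → 1 H
Totals → C:12, H:10, Br:1, N:1, O:2, S:1.
In Hill order: C12H10BrNO2S.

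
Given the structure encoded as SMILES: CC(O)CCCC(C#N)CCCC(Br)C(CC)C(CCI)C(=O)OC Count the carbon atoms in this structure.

Count every carbon token in the SMILES (each C, including those in ring-closure positions and inside branches).
Carbon count: 19.

19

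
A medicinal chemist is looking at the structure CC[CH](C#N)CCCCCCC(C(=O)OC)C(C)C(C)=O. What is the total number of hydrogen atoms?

Walk through each heavy atom and fill implicit hydrogens from standard valence (C 4, N 3, O 2, S 2, halogen 1):
  atom 1: C, bond orders sum to 1 (valence 4) → 3 H
  atom 2: C, bond orders sum to 2 (valence 4) → 2 H
  atom 3: C with explicit H count 1
  atom 4: C, bond orders sum to 4 (valence 4) → 0 H
  atom 5: N, bond orders sum to 3 (valence 3) → 0 H
  atom 6: C, bond orders sum to 2 (valence 4) → 2 H
  atom 7: C, bond orders sum to 2 (valence 4) → 2 H
  atom 8: C, bond orders sum to 2 (valence 4) → 2 H
  atom 9: C, bond orders sum to 2 (valence 4) → 2 H
  atom 10: C, bond orders sum to 2 (valence 4) → 2 H
  atom 11: C, bond orders sum to 2 (valence 4) → 2 H
  atom 12: C, bond orders sum to 3 (valence 4) → 1 H
  atom 13: C, bond orders sum to 4 (valence 4) → 0 H
  atom 14: O, bond orders sum to 2 (valence 2) → 0 H
  atom 15: O, bond orders sum to 2 (valence 2) → 0 H
  atom 16: C, bond orders sum to 1 (valence 4) → 3 H
  atom 17: C, bond orders sum to 3 (valence 4) → 1 H
  atom 18: C, bond orders sum to 1 (valence 4) → 3 H
  atom 19: C, bond orders sum to 4 (valence 4) → 0 H
  atom 20: C, bond orders sum to 1 (valence 4) → 3 H
  atom 21: O, bond orders sum to 2 (valence 2) → 0 H
Total hydrogens: 29.

29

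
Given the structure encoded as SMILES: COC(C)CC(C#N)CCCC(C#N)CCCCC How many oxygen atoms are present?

1

Scan the SMILES for O atoms (remember two-letter symbols like Cl and Br are single atoms).
Oxygen count: 1.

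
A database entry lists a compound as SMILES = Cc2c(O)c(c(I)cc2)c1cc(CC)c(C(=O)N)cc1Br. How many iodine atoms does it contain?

1

Scan the SMILES for I atoms (remember two-letter symbols like Cl and Br are single atoms).
Iodine count: 1.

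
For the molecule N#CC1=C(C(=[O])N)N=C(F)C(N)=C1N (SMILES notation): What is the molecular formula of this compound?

Walk through each heavy atom and fill implicit hydrogens from standard valence (C 4, N 3, O 2, S 2, halogen 1):
  atom 1: N, bond orders sum to 3 (valence 3) → 0 H
  atom 2: C, bond orders sum to 4 (valence 4) → 0 H
  atom 3: C, bond orders sum to 4 (valence 4) → 0 H
  atom 4: C, bond orders sum to 4 (valence 4) → 0 H
  atom 5: C, bond orders sum to 4 (valence 4) → 0 H
  atom 6: O with explicit H count 0
  atom 7: N, bond orders sum to 1 (valence 3) → 2 H
  atom 8: N, bond orders sum to 3 (valence 3) → 0 H
  atom 9: C, bond orders sum to 4 (valence 4) → 0 H
  atom 10: F (halogen, monovalent) → 0 H
  atom 11: C, bond orders sum to 4 (valence 4) → 0 H
  atom 12: N, bond orders sum to 1 (valence 3) → 2 H
  atom 13: C, bond orders sum to 4 (valence 4) → 0 H
  atom 14: N, bond orders sum to 1 (valence 3) → 2 H
Totals → C:7, H:6, F:1, N:5, O:1.
In Hill order: C7H6FN5O.

C7H6FN5O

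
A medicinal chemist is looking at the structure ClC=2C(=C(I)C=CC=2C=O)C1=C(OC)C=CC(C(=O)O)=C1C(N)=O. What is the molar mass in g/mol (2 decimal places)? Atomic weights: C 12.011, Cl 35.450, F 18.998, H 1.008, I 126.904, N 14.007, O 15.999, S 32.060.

459.62 g/mol

First, the molecular formula is C16H11ClINO5 (counting implicit H from valence).
  C: 16 × 12.011 = 192.176
  Cl: 1 × 35.450 = 35.450
  H: 11 × 1.008 = 11.088
  I: 1 × 126.904 = 126.904
  N: 1 × 14.007 = 14.007
  O: 5 × 15.999 = 79.995
Sum: 16×12.011 + 1×35.450 + 11×1.008 + 1×126.904 + 1×14.007 + 5×15.999 = 459.620 → 459.62 g/mol.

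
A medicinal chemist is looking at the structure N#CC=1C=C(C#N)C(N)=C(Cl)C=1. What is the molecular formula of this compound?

Walk through each heavy atom and fill implicit hydrogens from standard valence (C 4, N 3, O 2, S 2, halogen 1):
  atom 1: N, bond orders sum to 3 (valence 3) → 0 H
  atom 2: C, bond orders sum to 4 (valence 4) → 0 H
  atom 3: C, bond orders sum to 4 (valence 4) → 0 H
  atom 4: C, bond orders sum to 3 (valence 4) → 1 H
  atom 5: C, bond orders sum to 4 (valence 4) → 0 H
  atom 6: C, bond orders sum to 4 (valence 4) → 0 H
  atom 7: N, bond orders sum to 3 (valence 3) → 0 H
  atom 8: C, bond orders sum to 4 (valence 4) → 0 H
  atom 9: N, bond orders sum to 1 (valence 3) → 2 H
  atom 10: C, bond orders sum to 4 (valence 4) → 0 H
  atom 11: Cl (halogen, monovalent) → 0 H
  atom 12: C, bond orders sum to 3 (valence 4) → 1 H
Totals → C:8, H:4, Cl:1, N:3.
In Hill order: C8H4ClN3.

C8H4ClN3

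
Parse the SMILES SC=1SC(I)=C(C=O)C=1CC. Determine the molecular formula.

Walk through each heavy atom and fill implicit hydrogens from standard valence (C 4, N 3, O 2, S 2, halogen 1):
  atom 1: S, bond orders sum to 1 (valence 2) → 1 H
  atom 2: C, bond orders sum to 4 (valence 4) → 0 H
  atom 3: S, bond orders sum to 2 (valence 2) → 0 H
  atom 4: C, bond orders sum to 4 (valence 4) → 0 H
  atom 5: I (halogen, monovalent) → 0 H
  atom 6: C, bond orders sum to 4 (valence 4) → 0 H
  atom 7: C, bond orders sum to 3 (valence 4) → 1 H
  atom 8: O, bond orders sum to 2 (valence 2) → 0 H
  atom 9: C, bond orders sum to 4 (valence 4) → 0 H
  atom 10: C, bond orders sum to 2 (valence 4) → 2 H
  atom 11: C, bond orders sum to 1 (valence 4) → 3 H
Totals → C:7, H:7, I:1, O:1, S:2.

C7H7IOS2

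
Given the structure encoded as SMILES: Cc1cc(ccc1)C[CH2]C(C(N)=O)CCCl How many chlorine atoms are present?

1

Scan the SMILES for Cl atoms (remember two-letter symbols like Cl and Br are single atoms).
Chlorine count: 1.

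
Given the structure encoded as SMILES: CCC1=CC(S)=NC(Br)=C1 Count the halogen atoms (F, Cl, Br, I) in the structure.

1

Halogen atoms appear at heavy-atom position 9 (1×Br).
Other groups present: 1 thiol.
Halogen count: 1.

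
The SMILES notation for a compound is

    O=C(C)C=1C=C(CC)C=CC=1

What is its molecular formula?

Walk through each heavy atom and fill implicit hydrogens from standard valence (C 4, N 3, O 2, S 2, halogen 1):
  atom 1: O, bond orders sum to 2 (valence 2) → 0 H
  atom 2: C, bond orders sum to 4 (valence 4) → 0 H
  atom 3: C, bond orders sum to 1 (valence 4) → 3 H
  atom 4: C, bond orders sum to 4 (valence 4) → 0 H
  atom 5: C, bond orders sum to 3 (valence 4) → 1 H
  atom 6: C, bond orders sum to 4 (valence 4) → 0 H
  atom 7: C, bond orders sum to 2 (valence 4) → 2 H
  atom 8: C, bond orders sum to 1 (valence 4) → 3 H
  atom 9: C, bond orders sum to 3 (valence 4) → 1 H
  atom 10: C, bond orders sum to 3 (valence 4) → 1 H
  atom 11: C, bond orders sum to 3 (valence 4) → 1 H
Totals → C:10, H:12, O:1.
In Hill order: C10H12O.

C10H12O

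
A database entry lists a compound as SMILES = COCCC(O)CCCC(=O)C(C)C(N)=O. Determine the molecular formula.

Walk through each heavy atom and fill implicit hydrogens from standard valence (C 4, N 3, O 2, S 2, halogen 1):
  atom 1: C, bond orders sum to 1 (valence 4) → 3 H
  atom 2: O, bond orders sum to 2 (valence 2) → 0 H
  atom 3: C, bond orders sum to 2 (valence 4) → 2 H
  atom 4: C, bond orders sum to 2 (valence 4) → 2 H
  atom 5: C, bond orders sum to 3 (valence 4) → 1 H
  atom 6: O, bond orders sum to 1 (valence 2) → 1 H
  atom 7: C, bond orders sum to 2 (valence 4) → 2 H
  atom 8: C, bond orders sum to 2 (valence 4) → 2 H
  atom 9: C, bond orders sum to 2 (valence 4) → 2 H
  atom 10: C, bond orders sum to 4 (valence 4) → 0 H
  atom 11: O, bond orders sum to 2 (valence 2) → 0 H
  atom 12: C, bond orders sum to 3 (valence 4) → 1 H
  atom 13: C, bond orders sum to 1 (valence 4) → 3 H
  atom 14: C, bond orders sum to 4 (valence 4) → 0 H
  atom 15: N, bond orders sum to 1 (valence 3) → 2 H
  atom 16: O, bond orders sum to 2 (valence 2) → 0 H
Totals → C:11, H:21, N:1, O:4.

C11H21NO4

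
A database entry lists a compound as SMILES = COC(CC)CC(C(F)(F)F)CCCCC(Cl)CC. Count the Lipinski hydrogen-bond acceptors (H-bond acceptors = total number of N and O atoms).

N atoms: 0; O atoms: 1.
Lipinski HBA = 0 + 1 = 1.

1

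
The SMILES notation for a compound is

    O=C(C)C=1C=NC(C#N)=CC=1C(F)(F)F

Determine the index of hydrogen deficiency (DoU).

Molecular formula: C9H5F3N2O.
DoU = (2C + 2 + N − H − X) / 2, where X is the halogen count and O/S are ignored.
    = (2·9 + 2 + 2 − 5 − 3) / 2 = 14 / 2 = 7.

7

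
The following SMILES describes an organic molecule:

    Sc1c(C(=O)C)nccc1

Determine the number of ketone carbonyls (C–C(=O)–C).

1

The ketone motif appears at heavy-atom position 4 in the SMILES.
Other groups present: 1 thiol.
Ketone count: 1.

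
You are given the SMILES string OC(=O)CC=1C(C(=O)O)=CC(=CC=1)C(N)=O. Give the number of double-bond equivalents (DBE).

Degree of unsaturation = (number of rings) + (number of π bonds).
Ring closures in the SMILES: 1.
π bonds: 6 double bonds (each 1 DoU) → 6 DoU from unsaturation.
Total DoU = 1 + 6 = 7.

7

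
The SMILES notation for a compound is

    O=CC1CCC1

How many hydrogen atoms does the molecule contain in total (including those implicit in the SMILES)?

8

Walk through each heavy atom and fill implicit hydrogens from standard valence (C 4, N 3, O 2, S 2, halogen 1):
  atom 1: O, bond orders sum to 2 (valence 2) → 0 H
  atom 2: C, bond orders sum to 3 (valence 4) → 1 H
  atom 3: C, bond orders sum to 3 (valence 4) → 1 H
  atom 4: C, bond orders sum to 2 (valence 4) → 2 H
  atom 5: C, bond orders sum to 2 (valence 4) → 2 H
  atom 6: C, bond orders sum to 2 (valence 4) → 2 H
Total hydrogens: 8.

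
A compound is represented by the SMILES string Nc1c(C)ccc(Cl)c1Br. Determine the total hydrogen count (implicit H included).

7

Walk through each heavy atom and fill implicit hydrogens from standard valence (C 4, N 3, O 2, S 2, halogen 1); for lowercase aromatic atoms, an aromatic c carries 1 H when it has two neighbours and 0 H with three, and aromatic n carries 0 H:
  atom 1: N, bond orders sum to 1 (valence 3) → 2 H
  atom 2: aromatic c, 3 neighbours → 0 H
  atom 3: aromatic c, 3 neighbours → 0 H
  atom 4: C, bond orders sum to 1 (valence 4) → 3 H
  atom 5: aromatic c, 2 neighbours → 1 H
  atom 6: aromatic c, 2 neighbours → 1 H
  atom 7: aromatic c, 3 neighbours → 0 H
  atom 8: Cl (halogen, monovalent) → 0 H
  atom 9: aromatic c, 3 neighbours → 0 H
  atom 10: Br (halogen, monovalent) → 0 H
Total hydrogens: 7.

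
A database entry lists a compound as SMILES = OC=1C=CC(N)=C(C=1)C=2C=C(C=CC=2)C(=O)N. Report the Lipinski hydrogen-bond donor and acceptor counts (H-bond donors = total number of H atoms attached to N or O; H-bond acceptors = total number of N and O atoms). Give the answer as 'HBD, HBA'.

5, 4

Donors: find every N or O and count the H atoms it carries.
  atom 1 (O): bond orders sum to 1 → 1 H
  atom 6 (N): bond orders sum to 1 → 2 H
  atom 16 (O): bond orders sum to 2 → 0 H
  atom 17 (N): bond orders sum to 1 → 2 H
Lipinski HBD = 5.
Acceptors: N atoms = 2, O atoms = 2 → HBA = 4.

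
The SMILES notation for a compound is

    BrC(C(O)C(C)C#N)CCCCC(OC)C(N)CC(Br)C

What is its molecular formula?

C15H28Br2N2O2

Walk through each heavy atom and fill implicit hydrogens from standard valence (C 4, N 3, O 2, S 2, halogen 1):
  atom 1: Br (halogen, monovalent) → 0 H
  atom 2: C, bond orders sum to 3 (valence 4) → 1 H
  atom 3: C, bond orders sum to 3 (valence 4) → 1 H
  atom 4: O, bond orders sum to 1 (valence 2) → 1 H
  atom 5: C, bond orders sum to 3 (valence 4) → 1 H
  atom 6: C, bond orders sum to 1 (valence 4) → 3 H
  atom 7: C, bond orders sum to 4 (valence 4) → 0 H
  atom 8: N, bond orders sum to 3 (valence 3) → 0 H
  atom 9: C, bond orders sum to 2 (valence 4) → 2 H
  atom 10: C, bond orders sum to 2 (valence 4) → 2 H
  atom 11: C, bond orders sum to 2 (valence 4) → 2 H
  atom 12: C, bond orders sum to 2 (valence 4) → 2 H
  atom 13: C, bond orders sum to 3 (valence 4) → 1 H
  atom 14: O, bond orders sum to 2 (valence 2) → 0 H
  atom 15: C, bond orders sum to 1 (valence 4) → 3 H
  atom 16: C, bond orders sum to 3 (valence 4) → 1 H
  atom 17: N, bond orders sum to 1 (valence 3) → 2 H
  atom 18: C, bond orders sum to 2 (valence 4) → 2 H
  atom 19: C, bond orders sum to 3 (valence 4) → 1 H
  atom 20: Br (halogen, monovalent) → 0 H
  atom 21: C, bond orders sum to 1 (valence 4) → 3 H
Totals → C:15, H:28, Br:2, N:2, O:2.
In Hill order: C15H28Br2N2O2.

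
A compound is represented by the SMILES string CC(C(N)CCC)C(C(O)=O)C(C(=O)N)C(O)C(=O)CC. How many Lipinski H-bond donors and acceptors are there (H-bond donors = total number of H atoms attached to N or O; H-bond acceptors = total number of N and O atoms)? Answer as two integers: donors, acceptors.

6, 7

Donors: find every N or O and count the H atoms it carries.
  atom 4 (N): bond orders sum to 1 → 2 H
  atom 10 (O): bond orders sum to 1 → 1 H
  atom 11 (O): bond orders sum to 2 → 0 H
  atom 14 (O): bond orders sum to 2 → 0 H
  atom 15 (N): bond orders sum to 1 → 2 H
  atom 17 (O): bond orders sum to 1 → 1 H
  atom 19 (O): bond orders sum to 2 → 0 H
Lipinski HBD = 6.
Acceptors: N atoms = 2, O atoms = 5 → HBA = 7.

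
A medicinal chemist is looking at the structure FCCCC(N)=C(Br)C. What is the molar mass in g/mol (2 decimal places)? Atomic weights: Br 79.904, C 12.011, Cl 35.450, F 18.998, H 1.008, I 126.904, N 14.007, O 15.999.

196.06 g/mol

First, the molecular formula is C6H11BrFN (counting implicit H from valence).
  Br: 1 × 79.904 = 79.904
  C: 6 × 12.011 = 72.066
  F: 1 × 18.998 = 18.998
  H: 11 × 1.008 = 11.088
  N: 1 × 14.007 = 14.007
Sum: 1×79.904 + 6×12.011 + 1×18.998 + 11×1.008 + 1×14.007 = 196.063 → 196.06 g/mol.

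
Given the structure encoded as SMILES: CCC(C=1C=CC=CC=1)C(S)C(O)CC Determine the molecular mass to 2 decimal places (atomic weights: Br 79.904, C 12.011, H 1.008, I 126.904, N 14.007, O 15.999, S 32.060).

224.36 g/mol

First, the molecular formula is C13H20OS (counting implicit H from valence).
  C: 13 × 12.011 = 156.143
  H: 20 × 1.008 = 20.160
  O: 1 × 15.999 = 15.999
  S: 1 × 32.060 = 32.060
Sum: 13×12.011 + 20×1.008 + 1×15.999 + 1×32.060 = 224.362 → 224.36 g/mol.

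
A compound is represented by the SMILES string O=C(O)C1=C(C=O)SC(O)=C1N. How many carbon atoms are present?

6

Count every carbon token in the SMILES (each C, including those in ring-closure positions and inside branches).
Carbon count: 6.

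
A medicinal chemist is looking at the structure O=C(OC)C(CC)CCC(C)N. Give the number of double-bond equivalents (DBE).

Degree of unsaturation = (number of rings) + (number of π bonds).
Ring closures in the SMILES: 0.
π bonds: 1 double bond (each 1 DoU) → 1 DoU from unsaturation.
Total DoU = 0 + 1 = 1.

1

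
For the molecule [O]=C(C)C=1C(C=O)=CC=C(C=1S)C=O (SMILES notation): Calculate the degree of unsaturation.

Molecular formula: C10H8O3S.
DoU = (2C + 2 + N − H − X) / 2, where X is the halogen count and O/S are ignored.
    = (2·10 + 2 + 0 − 8 − 0) / 2 = 14 / 2 = 7.

7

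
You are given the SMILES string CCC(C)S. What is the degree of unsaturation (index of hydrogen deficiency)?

0

Degree of unsaturation = (number of rings) + (number of π bonds).
Ring closures in the SMILES: 0.
π bonds: none → 0 DoU from unsaturation.
Total DoU = 0 + 0 = 0.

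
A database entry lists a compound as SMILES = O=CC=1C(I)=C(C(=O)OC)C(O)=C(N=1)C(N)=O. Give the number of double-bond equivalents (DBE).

Molecular formula: C9H7IN2O5.
DoU = (2C + 2 + N − H − X) / 2, where X is the halogen count and O/S are ignored.
    = (2·9 + 2 + 2 − 7 − 1) / 2 = 14 / 2 = 7.

7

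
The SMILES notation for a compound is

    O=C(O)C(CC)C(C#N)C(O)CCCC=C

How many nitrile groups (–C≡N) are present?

1

The nitrile motif appears at heavy-atom position 8 in the SMILES.
Other groups present: 1 alkene, 1 carboxylic acid, 1 hydroxyl.
Nitrile count: 1.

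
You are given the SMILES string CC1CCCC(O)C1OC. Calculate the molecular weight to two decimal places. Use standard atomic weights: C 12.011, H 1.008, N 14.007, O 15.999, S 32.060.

144.21 g/mol

First, the molecular formula is C8H16O2 (counting implicit H from valence).
  C: 8 × 12.011 = 96.088
  H: 16 × 1.008 = 16.128
  O: 2 × 15.999 = 31.998
Sum: 8×12.011 + 16×1.008 + 2×15.999 = 144.214 → 144.21 g/mol.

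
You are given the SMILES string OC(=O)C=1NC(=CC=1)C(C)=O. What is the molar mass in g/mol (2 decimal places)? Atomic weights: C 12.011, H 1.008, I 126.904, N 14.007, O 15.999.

First, the molecular formula is C7H7NO3 (counting implicit H from valence).
  C: 7 × 12.011 = 84.077
  H: 7 × 1.008 = 7.056
  N: 1 × 14.007 = 14.007
  O: 3 × 15.999 = 47.997
Sum: 7×12.011 + 7×1.008 + 1×14.007 + 3×15.999 = 153.137 → 153.14 g/mol.

153.14 g/mol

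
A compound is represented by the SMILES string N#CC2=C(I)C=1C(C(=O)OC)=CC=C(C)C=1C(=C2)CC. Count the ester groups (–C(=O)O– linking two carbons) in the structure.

1

The ester motif appears at heavy-atom position 8 in the SMILES.
Other groups present: 1 nitrile.
Ester count: 1.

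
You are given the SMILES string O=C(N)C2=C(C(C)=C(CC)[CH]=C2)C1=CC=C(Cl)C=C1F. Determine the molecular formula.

C16H15ClFNO

Walk through each heavy atom and fill implicit hydrogens from standard valence (C 4, N 3, O 2, S 2, halogen 1):
  atom 1: O, bond orders sum to 2 (valence 2) → 0 H
  atom 2: C, bond orders sum to 4 (valence 4) → 0 H
  atom 3: N, bond orders sum to 1 (valence 3) → 2 H
  atom 4: C, bond orders sum to 4 (valence 4) → 0 H
  atom 5: C, bond orders sum to 4 (valence 4) → 0 H
  atom 6: C, bond orders sum to 4 (valence 4) → 0 H
  atom 7: C, bond orders sum to 1 (valence 4) → 3 H
  atom 8: C, bond orders sum to 4 (valence 4) → 0 H
  atom 9: C, bond orders sum to 2 (valence 4) → 2 H
  atom 10: C, bond orders sum to 1 (valence 4) → 3 H
  atom 11: C with explicit H count 1
  atom 12: C, bond orders sum to 3 (valence 4) → 1 H
  atom 13: C, bond orders sum to 4 (valence 4) → 0 H
  atom 14: C, bond orders sum to 3 (valence 4) → 1 H
  atom 15: C, bond orders sum to 3 (valence 4) → 1 H
  atom 16: C, bond orders sum to 4 (valence 4) → 0 H
  atom 17: Cl (halogen, monovalent) → 0 H
  atom 18: C, bond orders sum to 3 (valence 4) → 1 H
  atom 19: C, bond orders sum to 4 (valence 4) → 0 H
  atom 20: F (halogen, monovalent) → 0 H
Totals → C:16, H:15, Cl:1, F:1, N:1, O:1.
In Hill order: C16H15ClFNO.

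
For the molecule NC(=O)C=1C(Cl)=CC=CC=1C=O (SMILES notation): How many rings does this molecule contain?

In SMILES, each pair of matching ring-closure digits denotes one ring-closing bond; the number of such bonds equals the number of independent rings.
Ring-closure bonds here: 1.

1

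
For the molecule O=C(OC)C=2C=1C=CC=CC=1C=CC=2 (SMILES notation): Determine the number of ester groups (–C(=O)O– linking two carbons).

1

The ester motif appears at heavy-atom position 2 in the SMILES.
Ester count: 1.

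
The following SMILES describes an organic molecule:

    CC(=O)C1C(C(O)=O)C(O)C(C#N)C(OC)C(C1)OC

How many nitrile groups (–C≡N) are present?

1

The nitrile motif appears at heavy-atom position 12 in the SMILES.
Other groups present: 1 carboxylic acid, 2 ether, 1 hydroxyl, 1 ketone.
Nitrile count: 1.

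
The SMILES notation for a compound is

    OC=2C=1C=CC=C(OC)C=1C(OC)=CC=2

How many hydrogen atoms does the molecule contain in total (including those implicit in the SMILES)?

Walk through each heavy atom and fill implicit hydrogens from standard valence (C 4, N 3, O 2, S 2, halogen 1):
  atom 1: O, bond orders sum to 1 (valence 2) → 1 H
  atom 2: C, bond orders sum to 4 (valence 4) → 0 H
  atom 3: C, bond orders sum to 4 (valence 4) → 0 H
  atom 4: C, bond orders sum to 3 (valence 4) → 1 H
  atom 5: C, bond orders sum to 3 (valence 4) → 1 H
  atom 6: C, bond orders sum to 3 (valence 4) → 1 H
  atom 7: C, bond orders sum to 4 (valence 4) → 0 H
  atom 8: O, bond orders sum to 2 (valence 2) → 0 H
  atom 9: C, bond orders sum to 1 (valence 4) → 3 H
  atom 10: C, bond orders sum to 4 (valence 4) → 0 H
  atom 11: C, bond orders sum to 4 (valence 4) → 0 H
  atom 12: O, bond orders sum to 2 (valence 2) → 0 H
  atom 13: C, bond orders sum to 1 (valence 4) → 3 H
  atom 14: C, bond orders sum to 3 (valence 4) → 1 H
  atom 15: C, bond orders sum to 3 (valence 4) → 1 H
Total hydrogens: 12.

12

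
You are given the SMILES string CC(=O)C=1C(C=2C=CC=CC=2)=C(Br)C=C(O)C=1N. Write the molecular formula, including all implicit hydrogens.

Walk through each heavy atom and fill implicit hydrogens from standard valence (C 4, N 3, O 2, S 2, halogen 1):
  atom 1: C, bond orders sum to 1 (valence 4) → 3 H
  atom 2: C, bond orders sum to 4 (valence 4) → 0 H
  atom 3: O, bond orders sum to 2 (valence 2) → 0 H
  atom 4: C, bond orders sum to 4 (valence 4) → 0 H
  atom 5: C, bond orders sum to 4 (valence 4) → 0 H
  atom 6: C, bond orders sum to 4 (valence 4) → 0 H
  atom 7: C, bond orders sum to 3 (valence 4) → 1 H
  atom 8: C, bond orders sum to 3 (valence 4) → 1 H
  atom 9: C, bond orders sum to 3 (valence 4) → 1 H
  atom 10: C, bond orders sum to 3 (valence 4) → 1 H
  atom 11: C, bond orders sum to 3 (valence 4) → 1 H
  atom 12: C, bond orders sum to 4 (valence 4) → 0 H
  atom 13: Br (halogen, monovalent) → 0 H
  atom 14: C, bond orders sum to 3 (valence 4) → 1 H
  atom 15: C, bond orders sum to 4 (valence 4) → 0 H
  atom 16: O, bond orders sum to 1 (valence 2) → 1 H
  atom 17: C, bond orders sum to 4 (valence 4) → 0 H
  atom 18: N, bond orders sum to 1 (valence 3) → 2 H
Totals → C:14, H:12, Br:1, N:1, O:2.
In Hill order: C14H12BrNO2.

C14H12BrNO2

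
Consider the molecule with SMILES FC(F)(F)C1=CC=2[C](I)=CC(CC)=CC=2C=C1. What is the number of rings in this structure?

2

In SMILES, each pair of matching ring-closure digits denotes one ring-closing bond; the number of such bonds equals the number of independent rings.
Ring-closure bonds here: 2.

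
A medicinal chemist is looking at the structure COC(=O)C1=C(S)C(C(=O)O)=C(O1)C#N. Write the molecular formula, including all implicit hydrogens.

C8H5NO5S

Walk through each heavy atom and fill implicit hydrogens from standard valence (C 4, N 3, O 2, S 2, halogen 1):
  atom 1: C, bond orders sum to 1 (valence 4) → 3 H
  atom 2: O, bond orders sum to 2 (valence 2) → 0 H
  atom 3: C, bond orders sum to 4 (valence 4) → 0 H
  atom 4: O, bond orders sum to 2 (valence 2) → 0 H
  atom 5: C, bond orders sum to 4 (valence 4) → 0 H
  atom 6: C, bond orders sum to 4 (valence 4) → 0 H
  atom 7: S, bond orders sum to 1 (valence 2) → 1 H
  atom 8: C, bond orders sum to 4 (valence 4) → 0 H
  atom 9: C, bond orders sum to 4 (valence 4) → 0 H
  atom 10: O, bond orders sum to 2 (valence 2) → 0 H
  atom 11: O, bond orders sum to 1 (valence 2) → 1 H
  atom 12: C, bond orders sum to 4 (valence 4) → 0 H
  atom 13: O, bond orders sum to 2 (valence 2) → 0 H
  atom 14: C, bond orders sum to 4 (valence 4) → 0 H
  atom 15: N, bond orders sum to 3 (valence 3) → 0 H
Totals → C:8, H:5, N:1, O:5, S:1.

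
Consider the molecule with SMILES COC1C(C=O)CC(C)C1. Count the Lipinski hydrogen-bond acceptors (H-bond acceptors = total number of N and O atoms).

2

N atoms: 0; O atoms: 2.
Lipinski HBA = 0 + 2 = 2.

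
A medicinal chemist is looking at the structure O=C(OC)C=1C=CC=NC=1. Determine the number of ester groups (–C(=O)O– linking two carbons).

1

The ester motif appears at heavy-atom position 2 in the SMILES.
Ester count: 1.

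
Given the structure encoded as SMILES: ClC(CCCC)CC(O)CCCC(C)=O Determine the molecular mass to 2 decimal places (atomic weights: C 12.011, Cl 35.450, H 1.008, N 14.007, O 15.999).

234.76 g/mol

First, the molecular formula is C12H23ClO2 (counting implicit H from valence).
  C: 12 × 12.011 = 144.132
  Cl: 1 × 35.450 = 35.450
  H: 23 × 1.008 = 23.184
  O: 2 × 15.999 = 31.998
Sum: 12×12.011 + 1×35.450 + 23×1.008 + 2×15.999 = 234.764 → 234.76 g/mol.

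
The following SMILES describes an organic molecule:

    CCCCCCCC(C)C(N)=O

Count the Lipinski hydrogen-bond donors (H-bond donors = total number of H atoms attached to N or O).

2

Donors: find every N or O and count the H atoms it carries.
  atom 11 (N): bond orders sum to 1 → 2 H
  atom 12 (O): bond orders sum to 2 → 0 H
Lipinski HBD = 2.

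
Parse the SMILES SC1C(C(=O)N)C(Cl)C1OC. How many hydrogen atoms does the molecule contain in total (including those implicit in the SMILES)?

Walk through each heavy atom and fill implicit hydrogens from standard valence (C 4, N 3, O 2, S 2, halogen 1):
  atom 1: S, bond orders sum to 1 (valence 2) → 1 H
  atom 2: C, bond orders sum to 3 (valence 4) → 1 H
  atom 3: C, bond orders sum to 3 (valence 4) → 1 H
  atom 4: C, bond orders sum to 4 (valence 4) → 0 H
  atom 5: O, bond orders sum to 2 (valence 2) → 0 H
  atom 6: N, bond orders sum to 1 (valence 3) → 2 H
  atom 7: C, bond orders sum to 3 (valence 4) → 1 H
  atom 8: Cl (halogen, monovalent) → 0 H
  atom 9: C, bond orders sum to 3 (valence 4) → 1 H
  atom 10: O, bond orders sum to 2 (valence 2) → 0 H
  atom 11: C, bond orders sum to 1 (valence 4) → 3 H
Total hydrogens: 10.

10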